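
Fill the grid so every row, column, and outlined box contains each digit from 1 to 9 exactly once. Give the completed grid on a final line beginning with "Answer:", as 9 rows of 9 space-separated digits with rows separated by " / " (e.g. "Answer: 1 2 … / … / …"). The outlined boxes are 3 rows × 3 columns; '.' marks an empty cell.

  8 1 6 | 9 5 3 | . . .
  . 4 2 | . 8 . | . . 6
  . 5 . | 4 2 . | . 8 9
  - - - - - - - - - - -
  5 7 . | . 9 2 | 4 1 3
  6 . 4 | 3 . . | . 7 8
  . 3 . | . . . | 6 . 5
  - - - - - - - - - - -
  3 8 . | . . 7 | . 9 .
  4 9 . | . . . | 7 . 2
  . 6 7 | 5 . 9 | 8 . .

Step 1. [r5c5∈{1}] nothing but 1 survives at r5c5. So r5c5=1.
Step 2. [r8c8∈{3,5,6}] r8c8 is the only open cell in col 8 admitting 6, so r8c8=6.
Step 3. [r2c6∈{1}] r2c6 is down to just 1. So r2c6=1.
Step 4. [r6c3∈{1,8,9}] across col 3, 9 lands solely at r6c3 ⇒ r6c3=9.
Step 5. [r7c7∈{1,5}] across box 9, 5 lands solely at r7c7, so r7c7=5.
Step 6. [r7c3∈{1}] r7c3's peers cover all but 1 ⇒ r7c3=1.
Step 7. [r7c9∈{4}] r7c9's peers cover all but 4 ⇒ r7c9=4.
Step 8. [r6c8∈{2}] only 2 remains possible at r6c8 ⇒ r6c8=2.
Step 9. [r9c5∈{3,4}] r9c5 is the only open cell in row 9 admitting 4 ⇒ r9c5=4.
Step 10. [r2c4∈{7}] r2c4's peers cover all but 7. So r2c4=7.
Step 11. [r6c4∈{8}] r6c4 has the single candidate 8 ⇒ r6c4=8.
Step 12. [r2c7∈{3}] r2c7 is down to just 3 ⇒ r2c7=3.
Step 13. [r7c4∈{2,6}] in row 7, 2 fits only at r7c4. So r7c4=2.
Step 14. [r5c2∈{2}] r5c2's peers cover all but 2 ⇒ r5c2=2.
Step 15. [r5c7∈{9}] r5c7's peers cover all but 9 ⇒ r5c7=9.
Step 16. [r4c4∈{6}] r4c4's peers cover all but 6. So r4c4=6.
Step 17. [r2c8∈{5}] r2c8's peers cover all but 5 ⇒ r2c8=5.
Step 18. [r9c9∈{1}] r9c9's peers cover all but 1. So r9c9=1.
Step 19. [r8c5∈{3}] r8c5's peers cover all but 3 ⇒ r8c5=3.
Step 20. [r2c1∈{9}] r2c1 is down to just 9 ⇒ r2c1=9.
Step 21. [r5c6∈{5}] nothing but 5 survives at r5c6, so r5c6=5.
Step 22. [r6c6∈{4}] r6c6 has the single candidate 4, so r6c6=4.
Step 23. [r7c5∈{6}] only 6 remains possible at r7c5 ⇒ r7c5=6.
Step 24. [r9c8∈{3}] nothing but 3 survives at r9c8. So r9c8=3.
Step 25. [r9c1∈{2}] r9c1 is down to just 2. So r9c1=2.
Step 26. [r3c7∈{1}] r3c7 is down to just 1, so r3c7=1.
Step 27. [r6c1∈{1}] only 1 remains possible at r6c1, so r6c1=1.
Step 28. [r6c5∈{7}] r6c5 has the single candidate 7. So r6c5=7.
Step 29. [r4c3∈{8}] only 8 remains possible at r4c3, so r4c3=8.
Step 30. [r3c6∈{6}] r3c6's peers cover all but 6 ⇒ r3c6=6.
Step 31. [r1c8∈{4}] r1c8 is down to just 4, so r1c8=4.
Step 32. [r1c9∈{7}] r1c9 is down to just 7. So r1c9=7.
Step 33. [r3c3∈{3}] only 3 remains possible at r3c3. So r3c3=3.
Step 34. [r8c3∈{5}] r8c3 has the single candidate 5, so r8c3=5.
Step 35. [r8c6∈{8}] r8c6 is down to just 8 ⇒ r8c6=8.
Step 36. [r8c4∈{1}] only 1 remains possible at r8c4 ⇒ r8c4=1.
Step 37. [r3c1∈{7}] r3c1 has the single candidate 7. So r3c1=7.
Step 38. [r1c7∈{2}] r1c7 has the single candidate 2. So r1c7=2.

Answer: 8 1 6 9 5 3 2 4 7 / 9 4 2 7 8 1 3 5 6 / 7 5 3 4 2 6 1 8 9 / 5 7 8 6 9 2 4 1 3 / 6 2 4 3 1 5 9 7 8 / 1 3 9 8 7 4 6 2 5 / 3 8 1 2 6 7 5 9 4 / 4 9 5 1 3 8 7 6 2 / 2 6 7 5 4 9 8 3 1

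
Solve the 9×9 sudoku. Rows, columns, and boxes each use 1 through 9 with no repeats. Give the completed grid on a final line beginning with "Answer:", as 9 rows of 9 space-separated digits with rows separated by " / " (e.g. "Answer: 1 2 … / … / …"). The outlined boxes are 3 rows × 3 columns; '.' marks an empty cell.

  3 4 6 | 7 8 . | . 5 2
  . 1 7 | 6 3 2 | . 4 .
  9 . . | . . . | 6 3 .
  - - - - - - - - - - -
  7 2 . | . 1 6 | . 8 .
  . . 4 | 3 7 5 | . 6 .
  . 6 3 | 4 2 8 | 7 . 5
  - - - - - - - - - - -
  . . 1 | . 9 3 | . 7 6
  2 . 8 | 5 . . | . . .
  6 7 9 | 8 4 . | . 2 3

Step 1. [r6c8∈{1,9}] 9 has one home in row 6: r6c8, so r6c8=9.
Step 2. [r9c6∈{1}] r9c6's peers cover all but 1, so r9c6=1.
Step 3. [r2c1∈{5,8}] 5 has one home in row 2: r2c1. So r2c1=5.
Step 4. [r1c7∈{1,9}] row 1 places 1 nowhere but r1c7 ⇒ r1c7=1.
Step 5. [r7c7∈{4,5,8}] across row 7, 8 lands solely at r7c7. So r7c7=8.
Step 6. [r2c7∈{9}] r2c7's peers cover all but 9. So r2c7=9.
Step 7. [r4c9∈{4}] only 4 remains possible at r4c9, so r4c9=4.
Step 8. [r5c1∈{1,8}] 8 has one home in col 1: r5c1, so r5c1=8.
Step 9. [r2c9∈{8}] nothing but 8 survives at r2c9, so r2c9=8.
Step 10. [r8c8∈{1}] nothing but 1 survives at r8c8 ⇒ r8c8=1.
Step 11. [r3c6∈{4}] r3c6 is down to just 4, so r3c6=4.
Step 12. [r3c3∈{2}] only 2 remains possible at r3c3, so r3c3=2.
Step 13. [r6c1∈{1}] r6c1's peers cover all but 1. So r6c1=1.
Step 14. [r8c2∈{3}] r8c2 has the single candidate 3. So r8c2=3.
Step 15. [r4c3∈{5}] r4c3 is down to just 5 ⇒ r4c3=5.
Step 16. [r8c6∈{7}] r8c6 has the single candidate 7 ⇒ r8c6=7.
Step 17. [r7c2∈{5}] nothing but 5 survives at r7c2 ⇒ r7c2=5.
Step 18. [r7c4∈{2}] only 2 remains possible at r7c4, so r7c4=2.
Step 19. [r5c9∈{1}] nothing but 1 survives at r5c9, so r5c9=1.
Step 20. [r5c7∈{2}] r5c7 has the single candidate 2. So r5c7=2.
Step 21. [r3c5∈{5}] r3c5's peers cover all but 5, so r3c5=5.
Step 22. [r3c4∈{1}] only 1 remains possible at r3c4 ⇒ r3c4=1.
Step 23. [r5c2∈{9}] r5c2 has the single candidate 9. So r5c2=9.
Step 24. [r1c6∈{9}] only 9 remains possible at r1c6. So r1c6=9.
Step 25. [r7c1∈{4}] r7c1's peers cover all but 4, so r7c1=4.
Step 26. [r3c9∈{7}] nothing but 7 survives at r3c9, so r3c9=7.
Step 27. [r4c4∈{9}] r4c4 has the single candidate 9 ⇒ r4c4=9.
Step 28. [r8c5∈{6}] r8c5 is down to just 6 ⇒ r8c5=6.
Step 29. [r4c7∈{3}] only 3 remains possible at r4c7 ⇒ r4c7=3.
Step 30. [r8c7∈{4}] nothing but 4 survives at r8c7 ⇒ r8c7=4.
Step 31. [r9c7∈{5}] r9c7's peers cover all but 5, so r9c7=5.
Step 32. [r8c9∈{9}] r8c9 has the single candidate 9 ⇒ r8c9=9.
Step 33. [r3c2∈{8}] only 8 remains possible at r3c2. So r3c2=8.

Answer: 3 4 6 7 8 9 1 5 2 / 5 1 7 6 3 2 9 4 8 / 9 8 2 1 5 4 6 3 7 / 7 2 5 9 1 6 3 8 4 / 8 9 4 3 7 5 2 6 1 / 1 6 3 4 2 8 7 9 5 / 4 5 1 2 9 3 8 7 6 / 2 3 8 5 6 7 4 1 9 / 6 7 9 8 4 1 5 2 3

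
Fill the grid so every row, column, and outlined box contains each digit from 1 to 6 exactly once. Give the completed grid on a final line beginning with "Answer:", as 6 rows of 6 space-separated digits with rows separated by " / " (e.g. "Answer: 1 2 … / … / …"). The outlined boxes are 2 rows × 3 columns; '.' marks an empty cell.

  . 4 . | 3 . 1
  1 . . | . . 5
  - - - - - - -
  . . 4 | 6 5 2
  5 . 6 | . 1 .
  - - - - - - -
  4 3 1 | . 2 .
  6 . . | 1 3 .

Step 1. [r2c4∈{2,4}] 2 has one home in col 4: r2c4. So r2c4=2.
Step 2. [r6c2∈{2,5}] across col 2, 5 lands solely at r6c2. So r6c2=5.
Step 3. [r4c6∈{3,4}] r4c6 is the only open cell in row 4 admitting 3. So r4c6=3.
Step 4. [r1c1∈{2}] r1c1 is down to just 2. So r1c1=2.
Step 5. [r2c2∈{6}] r2c2 has the single candidate 6 ⇒ r2c2=6.
Step 6. [r3c1∈{3}] r3c1 is down to just 3. So r3c1=3.
Step 7. [r3c2∈{1}] r3c2 is down to just 1. So r3c2=1.
Step 8. [r5c6∈{6}] r5c6 has the single candidate 6 ⇒ r5c6=6.
Step 9. [r1c3∈{5}] r1c3's peers cover all but 5 ⇒ r1c3=5.
Step 10. [r5c4∈{5}] only 5 remains possible at r5c4 ⇒ r5c4=5.
Step 11. [r4c2∈{2}] r4c2's peers cover all but 2. So r4c2=2.
Step 12. [r6c3∈{2}] r6c3 has the single candidate 2. So r6c3=2.
Step 13. [r2c3∈{3}] nothing but 3 survives at r2c3, so r2c3=3.
Step 14. [r1c5∈{6}] r1c5 is down to just 6. So r1c5=6.
Step 15. [r2c5∈{4}] r2c5 has the single candidate 4. So r2c5=4.
Step 16. [r4c4∈{4}] r4c4 has the single candidate 4 ⇒ r4c4=4.
Step 17. [r6c6∈{4}] r6c6's peers cover all but 4. So r6c6=4.

Answer: 2 4 5 3 6 1 / 1 6 3 2 4 5 / 3 1 4 6 5 2 / 5 2 6 4 1 3 / 4 3 1 5 2 6 / 6 5 2 1 3 4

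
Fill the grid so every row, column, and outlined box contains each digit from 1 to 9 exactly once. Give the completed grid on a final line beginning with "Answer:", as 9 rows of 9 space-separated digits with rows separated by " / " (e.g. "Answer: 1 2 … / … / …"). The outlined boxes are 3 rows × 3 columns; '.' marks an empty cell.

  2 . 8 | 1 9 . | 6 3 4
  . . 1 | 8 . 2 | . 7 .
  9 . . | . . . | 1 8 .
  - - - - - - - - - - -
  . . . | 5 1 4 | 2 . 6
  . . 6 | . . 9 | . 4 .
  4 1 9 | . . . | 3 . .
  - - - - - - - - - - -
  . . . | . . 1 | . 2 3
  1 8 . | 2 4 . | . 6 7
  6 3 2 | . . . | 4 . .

Step 1. [r4c2∈{7}] only 7 remains possible at r4c2. So r4c2=7.
Step 2. [r1c2∈{5}] nothing but 5 survives at r1c2, so r1c2=5.
Step 3. [r3c3∈{3,4,7}] r3c3 is the only open cell in box 1 admitting 7 ⇒ r3c3=7.
Step 4. [r5c1∈{3,5,8}] across box 4, 5 lands solely at r5c1 ⇒ r5c1=5.
Step 5. [r8c7∈{5,9}] 9 has one home in row 8: r8c7 ⇒ r8c7=9.
Step 6. [r2c7∈{5}] r2c7's peers cover all but 5, so r2c7=5.
Step 7. [r6c5∈{2,6,7,8}] 2 has one home in row 6: r6c5. So r6c5=2.
Step 8. [r2c2∈{4,6}] 4 has one home in row 2: r2c2 ⇒ r2c2=4.
Step 9. [r2c5∈{3,6}] r2c5 is the only open cell in row 2 admitting 6 ⇒ r2c5=6.
Step 10. [r7c7∈{8}] r7c7's peers cover all but 8 ⇒ r7c7=8.
Step 11. [r7c4∈{6,7,9}] across row 7, 6 lands solely at r7c4, so r7c4=6.
Step 12. [r6c4∈{7}] nothing but 7 survives at r6c4. So r6c4=7.
Step 13. [r8c3∈{5}] r8c3 has the single candidate 5, so r8c3=5.
Step 14. [r7c5∈{5,7}] 5 has one home in row 7: r7c5 ⇒ r7c5=5.
Step 15. [r3c5∈{3}] nothing but 3 survives at r3c5 ⇒ r3c5=3.
Step 16. [r5c5∈{8}] nothing but 8 survives at r5c5. So r5c5=8.
Step 17. [r9c8∈{1,5}] across col 8, 1 lands solely at r9c8, so r9c8=1.
Step 18. [r9c9∈{5}] r9c9 has the single candidate 5, so r9c9=5.
Step 19. [r9c6∈{7,8}] row 9 places 8 nowhere but r9c6 ⇒ r9c6=8.
Step 20. [r4c1∈{3,8}] r4c1 is the only open cell in row 4 admitting 8. So r4c1=8.
Step 21. [r7c1∈{7}] r7c1 has the single candidate 7. So r7c1=7.
Step 22. [r4c8∈{9}] r4c8's peers cover all but 9, so r4c8=9.
Step 23. [r3c6∈{5}] only 5 remains possible at r3c6. So r3c6=5.
Step 24. [r1c6∈{7}] r1c6 has the single candidate 7. So r1c6=7.
Step 25. [r3c4∈{4}] nothing but 4 survives at r3c4. So r3c4=4.
Step 26. [r5c9∈{1}] r5c9 is down to just 1. So r5c9=1.
Step 27. [r7c3∈{4}] r7c3's peers cover all but 4. So r7c3=4.
Step 28. [r5c2∈{2}] r5c2 is down to just 2, so r5c2=2.
Step 29. [r9c5∈{7}] r9c5 has the single candidate 7 ⇒ r9c5=7.
Step 30. [r2c9∈{9}] nothing but 9 survives at r2c9 ⇒ r2c9=9.
Step 31. [r3c2∈{6}] nothing but 6 survives at r3c2. So r3c2=6.
Step 32. [r5c4∈{3}] nothing but 3 survives at r5c4, so r5c4=3.
Step 33. [r3c9∈{2}] r3c9 has the single candidate 2 ⇒ r3c9=2.
Step 34. [r6c6∈{6}] only 6 remains possible at r6c6, so r6c6=6.
Step 35. [r6c8∈{5}] r6c8 has the single candidate 5, so r6c8=5.
Step 36. [r6c9∈{8}] r6c9 has the single candidate 8 ⇒ r6c9=8.
Step 37. [r5c7∈{7}] r5c7 has the single candidate 7 ⇒ r5c7=7.
Step 38. [r4c3∈{3}] r4c3's peers cover all but 3. So r4c3=3.
Step 39. [r8c6∈{3}] r8c6 has the single candidate 3, so r8c6=3.
Step 40. [r2c1∈{3}] r2c1 has the single candidate 3, so r2c1=3.
Step 41. [r9c4∈{9}] only 9 remains possible at r9c4 ⇒ r9c4=9.
Step 42. [r7c2∈{9}] nothing but 9 survives at r7c2 ⇒ r7c2=9.

Answer: 2 5 8 1 9 7 6 3 4 / 3 4 1 8 6 2 5 7 9 / 9 6 7 4 3 5 1 8 2 / 8 7 3 5 1 4 2 9 6 / 5 2 6 3 8 9 7 4 1 / 4 1 9 7 2 6 3 5 8 / 7 9 4 6 5 1 8 2 3 / 1 8 5 2 4 3 9 6 7 / 6 3 2 9 7 8 4 1 5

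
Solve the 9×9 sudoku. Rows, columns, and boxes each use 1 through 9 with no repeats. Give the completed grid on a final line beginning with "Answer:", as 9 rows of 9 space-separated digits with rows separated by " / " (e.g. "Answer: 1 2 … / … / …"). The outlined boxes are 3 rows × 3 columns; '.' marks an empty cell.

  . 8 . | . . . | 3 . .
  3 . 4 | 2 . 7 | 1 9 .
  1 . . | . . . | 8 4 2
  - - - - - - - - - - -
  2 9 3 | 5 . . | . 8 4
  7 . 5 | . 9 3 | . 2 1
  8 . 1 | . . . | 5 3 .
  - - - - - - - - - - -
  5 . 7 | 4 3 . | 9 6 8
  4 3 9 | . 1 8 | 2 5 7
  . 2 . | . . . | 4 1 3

Step 1. [r3c3∈{6}] nothing but 6 survives at r3c3, so r3c3=6.
Step 2. [r3c5∈{5}] r3c5 is down to just 5 ⇒ r3c5=5.
Step 3. [r8c4∈{6}] only 6 remains possible at r8c4. So r8c4=6.
Step 4. [r3c6∈{9}] r3c6's peers cover all but 9, so r3c6=9.
Step 5. [r6c5∈{2,4,6,7}] in col 5, 2 fits only at r6c5 ⇒ r6c5=2.
Step 6. [r5c7∈{6}] r5c7 has the single candidate 6, so r5c7=6.
Step 7. [r6c6∈{4,6}] across box 5, 4 lands solely at r6c6, so r6c6=4.
Step 8. [r6c4∈{7}] only 7 remains possible at r6c4, so r6c4=7.
Step 9. [r4c5∈{6}] r4c5 is down to just 6. So r4c5=6.
Step 10. [r2c9∈{5,6}] in row 2, 6 fits only at r2c9, so r2c9=6.
Step 11. [r1c6∈{1,6}] across row 1, 6 lands solely at r1c6, so r1c6=6.
Step 12. [r1c9∈{5}] r1c9 is down to just 5, so r1c9=5.
Step 13. [r4c7∈{7}] r4c7's peers cover all but 7. So r4c7=7.
Step 14. [r9c1∈{6}] only 6 remains possible at r9c1, so r9c1=6.
Step 15. [r9c6∈{5}] only 5 remains possible at r9c6, so r9c6=5.
Step 16. [r1c4∈{1}] r1c4's peers cover all but 1 ⇒ r1c4=1.
Step 17. [r9c3∈{8}] r9c3 is down to just 8 ⇒ r9c3=8.
Step 18. [r3c2∈{7}] r3c2 has the single candidate 7 ⇒ r3c2=7.
Step 19. [r9c4∈{9}] only 9 remains possible at r9c4. So r9c4=9.
Step 20. [r7c2∈{1}] r7c2 is down to just 1. So r7c2=1.
Step 21. [r4c6∈{1}] r4c6 is down to just 1 ⇒ r4c6=1.
Step 22. [r1c8∈{7}] r1c8 is down to just 7. So r1c8=7.
Step 23. [r1c3∈{2}] r1c3 has the single candidate 2. So r1c3=2.
Step 24. [r2c5∈{8}] nothing but 8 survives at r2c5, so r2c5=8.
Step 25. [r6c9∈{9}] r6c9 has the single candidate 9, so r6c9=9.
Step 26. [r5c2∈{4}] r5c2 is down to just 4. So r5c2=4.
Step 27. [r3c4∈{3}] only 3 remains possible at r3c4. So r3c4=3.
Step 28. [r1c1∈{9}] r1c1 is down to just 9. So r1c1=9.
Step 29. [r7c6∈{2}] r7c6 is down to just 2. So r7c6=2.
Step 30. [r2c2∈{5}] r2c2 is down to just 5, so r2c2=5.
Step 31. [r1c5∈{4}] r1c5 is down to just 4 ⇒ r1c5=4.
Step 32. [r6c2∈{6}] r6c2 is down to just 6. So r6c2=6.
Step 33. [r9c5∈{7}] nothing but 7 survives at r9c5. So r9c5=7.
Step 34. [r5c4∈{8}] nothing but 8 survives at r5c4, so r5c4=8.

Answer: 9 8 2 1 4 6 3 7 5 / 3 5 4 2 8 7 1 9 6 / 1 7 6 3 5 9 8 4 2 / 2 9 3 5 6 1 7 8 4 / 7 4 5 8 9 3 6 2 1 / 8 6 1 7 2 4 5 3 9 / 5 1 7 4 3 2 9 6 8 / 4 3 9 6 1 8 2 5 7 / 6 2 8 9 7 5 4 1 3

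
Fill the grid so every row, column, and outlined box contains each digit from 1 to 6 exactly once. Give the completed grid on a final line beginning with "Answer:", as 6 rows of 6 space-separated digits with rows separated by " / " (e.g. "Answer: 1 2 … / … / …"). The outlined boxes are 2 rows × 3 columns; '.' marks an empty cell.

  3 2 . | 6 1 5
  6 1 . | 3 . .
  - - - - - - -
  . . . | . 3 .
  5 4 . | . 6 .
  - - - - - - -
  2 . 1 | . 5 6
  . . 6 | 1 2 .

Step 1. [r4c4∈{2}] nothing but 2 survives at r4c4. So r4c4=2.
Step 2. [r6c6∈{3,4}] col 6 places 3 nowhere but r6c6 ⇒ r6c6=3.
Step 3. [r2c5∈{4}] r2c5's peers cover all but 4 ⇒ r2c5=4.
Step 4. [r3c6∈{1,4}] col 6 places 4 nowhere but r3c6, so r3c6=4.
Step 5. [r3c4∈{5}] r3c4 is down to just 5 ⇒ r3c4=5.
Step 6. [r3c1∈{1}] r3c1's peers cover all but 1 ⇒ r3c1=1.
Step 7. [r1c3∈{4}] nothing but 4 survives at r1c3 ⇒ r1c3=4.
Step 8. [r3c2∈{6}] nothing but 6 survives at r3c2. So r3c2=6.
Step 9. [r2c3∈{5}] r2c3 is down to just 5, so r2c3=5.
Step 10. [r4c3∈{3}] only 3 remains possible at r4c3. So r4c3=3.
Step 11. [r6c1∈{4}] r6c1 has the single candidate 4. So r6c1=4.
Step 12. [r2c6∈{2}] only 2 remains possible at r2c6. So r2c6=2.
Step 13. [r5c4∈{4}] r5c4's peers cover all but 4, so r5c4=4.
Step 14. [r4c6∈{1}] r4c6 has the single candidate 1, so r4c6=1.
Step 15. [r3c3∈{2}] r3c3 is down to just 2 ⇒ r3c3=2.
Step 16. [r5c2∈{3}] r5c2 is down to just 3 ⇒ r5c2=3.
Step 17. [r6c2∈{5}] nothing but 5 survives at r6c2 ⇒ r6c2=5.

Answer: 3 2 4 6 1 5 / 6 1 5 3 4 2 / 1 6 2 5 3 4 / 5 4 3 2 6 1 / 2 3 1 4 5 6 / 4 5 6 1 2 3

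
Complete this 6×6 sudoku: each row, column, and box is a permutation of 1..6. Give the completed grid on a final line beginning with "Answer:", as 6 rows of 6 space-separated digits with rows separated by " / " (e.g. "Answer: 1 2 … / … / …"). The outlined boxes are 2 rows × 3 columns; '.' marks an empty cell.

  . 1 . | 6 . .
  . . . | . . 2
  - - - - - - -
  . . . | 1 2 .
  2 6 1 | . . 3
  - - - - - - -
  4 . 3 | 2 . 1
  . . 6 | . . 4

Step 1. [r1c6∈{5}] r1c6 is down to just 5, so r1c6=5.
Step 2. [r5c2∈{5}] r5c2 is down to just 5. So r5c2=5.
Step 3. [r1c1∈{3}] r1c1 is down to just 3, so r1c1=3.
Step 4. [r2c2∈{4}] only 4 remains possible at r2c2 ⇒ r2c2=4.
Step 5. [r4c4∈{4,5}] in col 4, 4 fits only at r4c4 ⇒ r4c4=4.
Step 6. [r6c4∈{3,5}] col 4 places 5 nowhere but r6c4, so r6c4=5.
Step 7. [r3c1∈{5}] r3c1 has the single candidate 5 ⇒ r3c1=5.
Step 8. [r2c5∈{1,3}] across row 2, 1 lands solely at r2c5. So r2c5=1.
Step 9. [r5c5∈{6}] r5c5 has the single candidate 6. So r5c5=6.
Step 10. [r3c6∈{6}] r3c6's peers cover all but 6. So r3c6=6.
Step 11. [r2c4∈{3}] only 3 remains possible at r2c4, so r2c4=3.
Step 12. [r2c3∈{5}] only 5 remains possible at r2c3 ⇒ r2c3=5.
Step 13. [r6c5∈{3}] nothing but 3 survives at r6c5, so r6c5=3.
Step 14. [r4c5∈{5}] r4c5 has the single candidate 5. So r4c5=5.
Step 15. [r1c3∈{2}] r1c3 has the single candidate 2. So r1c3=2.
Step 16. [r2c1∈{6}] r2c1's peers cover all but 6. So r2c1=6.
Step 17. [r3c3∈{4}] r3c3 has the single candidate 4. So r3c3=4.
Step 18. [r6c2∈{2}] only 2 remains possible at r6c2, so r6c2=2.
Step 19. [r3c2∈{3}] nothing but 3 survives at r3c2. So r3c2=3.
Step 20. [r1c5∈{4}] r1c5's peers cover all but 4. So r1c5=4.
Step 21. [r6c1∈{1}] r6c1 is down to just 1, so r6c1=1.

Answer: 3 1 2 6 4 5 / 6 4 5 3 1 2 / 5 3 4 1 2 6 / 2 6 1 4 5 3 / 4 5 3 2 6 1 / 1 2 6 5 3 4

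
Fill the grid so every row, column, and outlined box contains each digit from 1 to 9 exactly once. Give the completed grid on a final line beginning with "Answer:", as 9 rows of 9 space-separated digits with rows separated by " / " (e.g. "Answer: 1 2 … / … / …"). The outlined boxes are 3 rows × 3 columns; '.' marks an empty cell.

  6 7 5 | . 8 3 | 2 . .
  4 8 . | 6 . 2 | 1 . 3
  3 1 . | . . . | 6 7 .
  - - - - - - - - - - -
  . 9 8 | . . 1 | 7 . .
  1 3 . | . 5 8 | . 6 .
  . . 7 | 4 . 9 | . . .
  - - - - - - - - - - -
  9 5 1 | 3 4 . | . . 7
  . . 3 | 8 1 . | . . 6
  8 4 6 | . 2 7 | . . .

Step 1. [r2c8∈{5,9}] 5 has one home in row 2: r2c8 ⇒ r2c8=5.
Step 2. [r9c4∈{5,9}] 9 has one home in box 8: r9c4, so r9c4=9.
Step 3. [r4c4∈{2}] r4c4's peers cover all but 2 ⇒ r4c4=2.
Step 4. [r5c3∈{2,4}] col 3 places 4 nowhere but r5c3. So r5c3=4.
Step 5. [r8c7∈{4,5,9}] 4 has one home in col 7: r8c7, so r8c7=4.
Step 6. [r3c5∈{9}] only 9 remains possible at r3c5, so r3c5=9.
Step 7. [r8c2∈{2}] nothing but 2 survives at r8c2. So r8c2=2.
Step 8. [r6c1∈{2,5}] r6c1 is the only open cell in col 1 admitting 2 ⇒ r6c1=2.
Step 9. [r4c5∈{3,6}] across row 4, 6 lands solely at r4c5. So r4c5=6.
Step 10. [r4c8∈{3,4}] row 4 places 3 nowhere but r4c8, so r4c8=3.
Step 11. [r4c9∈{4,5}] r4c9 is the only open cell in row 4 admitting 4, so r4c9=4.
Step 12. [r9c8∈{1}] r9c8's peers cover all but 1. So r9c8=1.
Step 13. [r6c8∈{8}] r6c8 is down to just 8. So r6c8=8.
Step 14. [r9c9∈{5}] r9c9's peers cover all but 5, so r9c9=5.
Step 15. [r1c9∈{9}] only 9 remains possible at r1c9 ⇒ r1c9=9.
Step 16. [r8c6∈{5}] r8c6 has the single candidate 5. So r8c6=5.
Step 17. [r8c1∈{7}] nothing but 7 survives at r8c1, so r8c1=7.
Step 18. [r3c4∈{5}] nothing but 5 survives at r3c4 ⇒ r3c4=5.
Step 19. [r2c5∈{7}] only 7 remains possible at r2c5. So r2c5=7.
Step 20. [r3c3∈{2}] only 2 remains possible at r3c3. So r3c3=2.
Step 21. [r7c7∈{8}] r7c7 has the single candidate 8 ⇒ r7c7=8.
Step 22. [r1c4∈{1}] r1c4's peers cover all but 1. So r1c4=1.
Step 23. [r3c6∈{4}] r3c6's peers cover all but 4 ⇒ r3c6=4.
Step 24. [r4c1∈{5}] r4c1 has the single candidate 5 ⇒ r4c1=5.
Step 25. [r8c8∈{9}] only 9 remains possible at r8c8. So r8c8=9.
Step 26. [r9c7∈{3}] nothing but 3 survives at r9c7 ⇒ r9c7=3.
Step 27. [r5c9∈{2}] r5c9's peers cover all but 2, so r5c9=2.
Step 28. [r6c7∈{5}] nothing but 5 survives at r6c7. So r6c7=5.
Step 29. [r6c5∈{3}] only 3 remains possible at r6c5 ⇒ r6c5=3.
Step 30. [r5c7∈{9}] only 9 remains possible at r5c7, so r5c7=9.
Step 31. [r6c9∈{1}] r6c9 has the single candidate 1. So r6c9=1.
Step 32. [r6c2∈{6}] r6c2's peers cover all but 6 ⇒ r6c2=6.
Step 33. [r7c6∈{6}] only 6 remains possible at r7c6 ⇒ r7c6=6.
Step 34. [r1c8∈{4}] r1c8 is down to just 4 ⇒ r1c8=4.
Step 35. [r5c4∈{7}] nothing but 7 survives at r5c4, so r5c4=7.
Step 36. [r2c3∈{9}] only 9 remains possible at r2c3 ⇒ r2c3=9.
Step 37. [r7c8∈{2}] r7c8 has the single candidate 2. So r7c8=2.
Step 38. [r3c9∈{8}] r3c9's peers cover all but 8, so r3c9=8.

Answer: 6 7 5 1 8 3 2 4 9 / 4 8 9 6 7 2 1 5 3 / 3 1 2 5 9 4 6 7 8 / 5 9 8 2 6 1 7 3 4 / 1 3 4 7 5 8 9 6 2 / 2 6 7 4 3 9 5 8 1 / 9 5 1 3 4 6 8 2 7 / 7 2 3 8 1 5 4 9 6 / 8 4 6 9 2 7 3 1 5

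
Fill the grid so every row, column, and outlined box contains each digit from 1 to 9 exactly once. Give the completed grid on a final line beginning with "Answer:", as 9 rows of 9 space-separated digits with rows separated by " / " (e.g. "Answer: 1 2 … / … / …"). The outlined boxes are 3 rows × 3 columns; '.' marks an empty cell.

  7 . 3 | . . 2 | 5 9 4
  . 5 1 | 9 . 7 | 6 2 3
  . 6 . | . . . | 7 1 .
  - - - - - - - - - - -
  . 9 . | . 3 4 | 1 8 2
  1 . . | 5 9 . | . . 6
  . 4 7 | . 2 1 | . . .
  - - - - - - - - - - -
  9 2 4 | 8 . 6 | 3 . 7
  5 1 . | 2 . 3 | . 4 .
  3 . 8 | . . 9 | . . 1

Step 1. [r1c2∈{8}] r1c2 is down to just 8. So r1c2=8.
Step 2. [r6c4∈{6}] nothing but 6 survives at r6c4 ⇒ r6c4=6.
Step 3. [r3c9∈{8}] r3c9's peers cover all but 8. So r3c9=8.
Step 4. [r7c8∈{5}] r7c8 is down to just 5 ⇒ r7c8=5.
Step 5. [r9c5∈{4,5,7}] row 9 places 5 nowhere but r9c5, so r9c5=5.
Step 6. [r3c5∈{4}] only 4 remains possible at r3c5. So r3c5=4.
Step 7. [r8c9∈{9}] r8c9's peers cover all but 9, so r8c9=9.
Step 8. [r1c4∈{1}] r1c4 has the single candidate 1 ⇒ r1c4=1.
Step 9. [r3c1∈{2}] r3c1 has the single candidate 2 ⇒ r3c1=2.
Step 10. [r4c3∈{5,6}] 5 has one home in row 4: r4c3 ⇒ r4c3=5.
Step 11. [r4c4∈{7}] only 7 remains possible at r4c4 ⇒ r4c4=7.
Step 12. [r5c2∈{3}] r5c2's peers cover all but 3, so r5c2=3.
Step 13. [r5c3∈{2}] nothing but 2 survives at r5c3, so r5c3=2.
Step 14. [r2c5∈{8}] r2c5 is down to just 8 ⇒ r2c5=8.
Step 15. [r8c7∈{8}] r8c7 is down to just 8 ⇒ r8c7=8.
Step 16. [r8c5∈{7}] r8c5's peers cover all but 7. So r8c5=7.
Step 17. [r3c3∈{9}] only 9 remains possible at r3c3. So r3c3=9.
Step 18. [r1c5∈{6}] r1c5 is down to just 6 ⇒ r1c5=6.
Step 19. [r3c4∈{3}] nothing but 3 survives at r3c4, so r3c4=3.
Step 20. [r9c4∈{4}] nothing but 4 survives at r9c4. So r9c4=4.
Step 21. [r3c6∈{5}] r3c6 is down to just 5. So r3c6=5.
Step 22. [r2c1∈{4}] nothing but 4 survives at r2c1. So r2c1=4.
Step 23. [r9c2∈{7}] nothing but 7 survives at r9c2. So r9c2=7.
Step 24. [r5c6∈{8}] r5c6's peers cover all but 8 ⇒ r5c6=8.
Step 25. [r9c8∈{6}] only 6 remains possible at r9c8, so r9c8=6.
Step 26. [r4c1∈{6}] nothing but 6 survives at r4c1, so r4c1=6.
Step 27. [r5c7∈{4}] r5c7 is down to just 4, so r5c7=4.
Step 28. [r8c3∈{6}] r8c3 has the single candidate 6, so r8c3=6.
Step 29. [r6c1∈{8}] r6c1 is down to just 8 ⇒ r6c1=8.
Step 30. [r5c8∈{7}] nothing but 7 survives at r5c8, so r5c8=7.
Step 31. [r6c9∈{5}] r6c9 has the single candidate 5. So r6c9=5.
Step 32. [r7c5∈{1}] r7c5 has the single candidate 1. So r7c5=1.
Step 33. [r6c7∈{9}] r6c7 is down to just 9. So r6c7=9.
Step 34. [r6c8∈{3}] nothing but 3 survives at r6c8, so r6c8=3.
Step 35. [r9c7∈{2}] r9c7's peers cover all but 2. So r9c7=2.

Answer: 7 8 3 1 6 2 5 9 4 / 4 5 1 9 8 7 6 2 3 / 2 6 9 3 4 5 7 1 8 / 6 9 5 7 3 4 1 8 2 / 1 3 2 5 9 8 4 7 6 / 8 4 7 6 2 1 9 3 5 / 9 2 4 8 1 6 3 5 7 / 5 1 6 2 7 3 8 4 9 / 3 7 8 4 5 9 2 6 1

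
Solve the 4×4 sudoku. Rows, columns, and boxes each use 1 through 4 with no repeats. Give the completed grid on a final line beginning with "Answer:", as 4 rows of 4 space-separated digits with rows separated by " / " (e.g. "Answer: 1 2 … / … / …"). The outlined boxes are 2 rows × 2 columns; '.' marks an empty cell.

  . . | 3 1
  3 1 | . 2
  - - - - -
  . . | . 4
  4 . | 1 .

Step 1. [r4c2∈{2,3}] 2 has one home in row 4: r4c2, so r4c2=2.
Step 2. [r2c3∈{4}] r2c3's peers cover all but 4, so r2c3=4.
Step 3. [r3c1∈{1}] r3c1 is down to just 1. So r3c1=1.
Step 4. [r1c1∈{2}] r1c1 has the single candidate 2 ⇒ r1c1=2.
Step 5. [r1c2∈{4}] nothing but 4 survives at r1c2, so r1c2=4.
Step 6. [r3c3∈{2}] r3c3's peers cover all but 2. So r3c3=2.
Step 7. [r4c4∈{3}] r4c4 is down to just 3. So r4c4=3.
Step 8. [r3c2∈{3}] r3c2 is down to just 3. So r3c2=3.

Answer: 2 4 3 1 / 3 1 4 2 / 1 3 2 4 / 4 2 1 3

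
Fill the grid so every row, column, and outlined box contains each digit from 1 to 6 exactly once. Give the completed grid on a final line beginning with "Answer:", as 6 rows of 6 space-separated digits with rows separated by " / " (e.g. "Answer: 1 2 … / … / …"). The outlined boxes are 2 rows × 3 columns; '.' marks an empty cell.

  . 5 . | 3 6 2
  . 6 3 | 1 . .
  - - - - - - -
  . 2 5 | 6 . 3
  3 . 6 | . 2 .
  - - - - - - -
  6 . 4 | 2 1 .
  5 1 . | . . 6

Step 1. [r3c5∈{4}] r3c5 is down to just 4, so r3c5=4.
Step 2. [r2c6∈{4,5}] in col 6, 4 fits only at r2c6, so r2c6=4.
Step 3. [r4c6∈{1,5}] r4c6 is the only open cell in row 4 admitting 1. So r4c6=1.
Step 4. [r1c3∈{1}] nothing but 1 survives at r1c3 ⇒ r1c3=1.
Step 5. [r3c1∈{1}] only 1 remains possible at r3c1. So r3c1=1.
Step 6. [r5c2∈{3}] r5c2 has the single candidate 3 ⇒ r5c2=3.
Step 7. [r4c4∈{5}] r4c4's peers cover all but 5. So r4c4=5.
Step 8. [r5c6∈{5}] r5c6's peers cover all but 5. So r5c6=5.
Step 9. [r2c5∈{5}] nothing but 5 survives at r2c5 ⇒ r2c5=5.
Step 10. [r6c4∈{4}] only 4 remains possible at r6c4 ⇒ r6c4=4.
Step 11. [r1c1∈{4}] r1c1 has the single candidate 4. So r1c1=4.
Step 12. [r6c5∈{3}] nothing but 3 survives at r6c5 ⇒ r6c5=3.
Step 13. [r4c2∈{4}] r4c2 has the single candidate 4, so r4c2=4.
Step 14. [r2c1∈{2}] r2c1 has the single candidate 2 ⇒ r2c1=2.
Step 15. [r6c3∈{2}] r6c3 has the single candidate 2, so r6c3=2.

Answer: 4 5 1 3 6 2 / 2 6 3 1 5 4 / 1 2 5 6 4 3 / 3 4 6 5 2 1 / 6 3 4 2 1 5 / 5 1 2 4 3 6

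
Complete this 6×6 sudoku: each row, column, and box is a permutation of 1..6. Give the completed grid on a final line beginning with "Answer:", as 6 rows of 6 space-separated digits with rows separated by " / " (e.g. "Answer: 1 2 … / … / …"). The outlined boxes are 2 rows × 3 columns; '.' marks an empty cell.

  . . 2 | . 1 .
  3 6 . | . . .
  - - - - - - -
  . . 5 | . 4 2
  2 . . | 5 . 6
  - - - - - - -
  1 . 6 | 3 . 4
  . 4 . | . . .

Step 1. [r6c1∈{5}] r6c1 has the single candidate 5, so r6c1=5.
Step 2. [r4c3∈{1,3,4}] row 4 places 4 nowhere but r4c3, so r4c3=4.
Step 3. [r3c2∈{1,3}] r3c2 is the only open cell in row 3 admitting 3, so r3c2=3.
Step 4. [r1c4∈{4,6}] 6 has one home in row 1: r1c4 ⇒ r1c4=6.
Step 5. [r5c5∈{2,5}] across row 5, 5 lands solely at r5c5 ⇒ r5c5=5.
Step 6. [r2c5∈{2}] r2c5 has the single candidate 2 ⇒ r2c5=2.
Step 7. [r6c6∈{1}] only 1 remains possible at r6c6, so r6c6=1.
Step 8. [r1c2∈{5}] r1c2 is down to just 5, so r1c2=5.
Step 9. [r5c2∈{2}] only 2 remains possible at r5c2, so r5c2=2.
Step 10. [r2c3∈{1}] r2c3's peers cover all but 1. So r2c3=1.
Step 11. [r4c2∈{1}] r4c2 has the single candidate 1 ⇒ r4c2=1.
Step 12. [r3c1∈{6}] only 6 remains possible at r3c1 ⇒ r3c1=6.
Step 13. [r1c6∈{3}] only 3 remains possible at r1c6. So r1c6=3.
Step 14. [r1c1∈{4}] only 4 remains possible at r1c1, so r1c1=4.
Step 15. [r6c5∈{6}] r6c5's peers cover all but 6. So r6c5=6.
Step 16. [r3c4∈{1}] r3c4 has the single candidate 1, so r3c4=1.
Step 17. [r6c3∈{3}] only 3 remains possible at r6c3, so r6c3=3.
Step 18. [r2c4∈{4}] only 4 remains possible at r2c4 ⇒ r2c4=4.
Step 19. [r4c5∈{3}] r4c5 is down to just 3 ⇒ r4c5=3.
Step 20. [r6c4∈{2}] only 2 remains possible at r6c4 ⇒ r6c4=2.
Step 21. [r2c6∈{5}] r2c6 has the single candidate 5, so r2c6=5.

Answer: 4 5 2 6 1 3 / 3 6 1 4 2 5 / 6 3 5 1 4 2 / 2 1 4 5 3 6 / 1 2 6 3 5 4 / 5 4 3 2 6 1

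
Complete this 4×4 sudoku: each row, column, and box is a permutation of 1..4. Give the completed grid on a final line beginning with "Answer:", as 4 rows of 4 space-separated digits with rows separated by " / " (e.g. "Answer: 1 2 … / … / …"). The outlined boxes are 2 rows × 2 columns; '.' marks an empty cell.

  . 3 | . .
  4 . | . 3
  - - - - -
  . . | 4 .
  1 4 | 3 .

Step 1. [r1c1∈{2}] r1c1 has the single candidate 2. So r1c1=2.
Step 2. [r1c3∈{1}] r1c3's peers cover all but 1. So r1c3=1.
Step 3. [r3c4∈{1,2}] row 3 places 1 nowhere but r3c4, so r3c4=1.
Step 4. [r2c3∈{2}] r2c3's peers cover all but 2, so r2c3=2.
Step 5. [r1c4∈{4}] r1c4 has the single candidate 4 ⇒ r1c4=4.
Step 6. [r3c1∈{3}] r3c1 is down to just 3. So r3c1=3.
Step 7. [r2c2∈{1}] r2c2 has the single candidate 1, so r2c2=1.
Step 8. [r4c4∈{2}] r4c4 has the single candidate 2. So r4c4=2.
Step 9. [r3c2∈{2}] nothing but 2 survives at r3c2. So r3c2=2.

Answer: 2 3 1 4 / 4 1 2 3 / 3 2 4 1 / 1 4 3 2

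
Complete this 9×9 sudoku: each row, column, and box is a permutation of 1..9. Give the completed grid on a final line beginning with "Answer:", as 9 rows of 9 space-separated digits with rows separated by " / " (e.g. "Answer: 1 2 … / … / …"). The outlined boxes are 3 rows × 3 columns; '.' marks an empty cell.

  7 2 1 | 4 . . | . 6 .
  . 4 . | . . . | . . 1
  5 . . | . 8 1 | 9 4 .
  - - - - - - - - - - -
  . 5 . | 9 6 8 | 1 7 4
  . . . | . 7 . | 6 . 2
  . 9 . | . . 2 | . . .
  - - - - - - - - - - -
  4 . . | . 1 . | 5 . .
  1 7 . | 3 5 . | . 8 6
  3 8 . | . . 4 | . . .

Step 1. [r4c3∈{2,3}] r4c3 is the only open cell in row 4 admitting 3. So r4c3=3.
Step 2. [r3c3∈{6}] r3c3's peers cover all but 6, so r3c3=6.
Step 3. [r3c4∈{2,7}] 2 has one home in row 3: r3c4, so r3c4=2.
Step 4. [r8c6∈{9}] only 9 remains possible at r8c6, so r8c6=9.
Step 5. [r9c4∈{6,7}] across row 9, 6 lands solely at r9c4, so r9c4=6.
Step 6. [r5c1∈{8}] r5c1 is down to just 8. So r5c1=8.
Step 7. [r3c9∈{3,7}] 7 has one home in row 3: r3c9. So r3c9=7.
Step 8. [r5c8∈{3,5,9}] row 5 places 9 nowhere but r5c8 ⇒ r5c8=9.
Step 9. [r5c6∈{3,5}] in row 5, 3 fits only at r5c6, so r5c6=3.
Step 10. [r9c5∈{2}] only 2 remains possible at r9c5. So r9c5=2.
Step 11. [r5c4∈{1,5}] r5c4 is the only open cell in row 5 admitting 5. So r5c4=5.
Step 12. [r2c6∈{5,6,7}] r2c6 is the only open cell in row 2 admitting 6 ⇒ r2c6=6.
Step 13. [r2c8∈{2,3,5}] r2c8 is the only open cell in row 2 admitting 5. So r2c8=5.
Step 14. [r6c8∈{3}] only 3 remains possible at r6c8. So r6c8=3.
Step 15. [r2c7∈{2,3,8}] r2c7 is the only open cell in row 2 admitting 2, so r2c7=2.
Step 16. [r1c7∈{3,8}] 3 has one home in col 7: r1c7. So r1c7=3.
Step 17. [r9c9∈{9}] only 9 remains possible at r9c9 ⇒ r9c9=9.
Step 18. [r2c1∈{9}] nothing but 9 survives at r2c1 ⇒ r2c1=9.
Step 19. [r8c3∈{2}] r8c3 is down to just 2, so r8c3=2.
Step 20. [r1c9∈{8}] r1c9 has the single candidate 8, so r1c9=8.
Step 21. [r6c3∈{4,7}] r6c3 is the only open cell in row 6 admitting 7. So r6c3=7.
Step 22. [r7c6∈{7}] only 7 remains possible at r7c6 ⇒ r7c6=7.
Step 23. [r7c4∈{8}] only 8 remains possible at r7c4. So r7c4=8.
Step 24. [r6c5∈{4}] nothing but 4 survives at r6c5, so r6c5=4.
Step 25. [r4c1∈{2}] r4c1 has the single candidate 2, so r4c1=2.
Step 26. [r6c4∈{1}] r6c4 has the single candidate 1. So r6c4=1.
Step 27. [r1c5∈{9}] nothing but 9 survives at r1c5 ⇒ r1c5=9.
Step 28. [r2c5∈{3}] only 3 remains possible at r2c5, so r2c5=3.
Step 29. [r9c3∈{5}] r9c3's peers cover all but 5. So r9c3=5.
Step 30. [r6c1∈{6}] nothing but 6 survives at r6c1. So r6c1=6.
Step 31. [r7c2∈{6}] r7c2's peers cover all but 6. So r7c2=6.
Step 32. [r6c7∈{8}] nothing but 8 survives at r6c7. So r6c7=8.
Step 33. [r2c4∈{7}] only 7 remains possible at r2c4 ⇒ r2c4=7.
Step 34. [r9c8∈{1}] only 1 remains possible at r9c8, so r9c8=1.
Step 35. [r1c6∈{5}] r1c6 is down to just 5, so r1c6=5.
Step 36. [r2c3∈{8}] only 8 remains possible at r2c3. So r2c3=8.
Step 37. [r5c3∈{4}] only 4 remains possible at r5c3. So r5c3=4.
Step 38. [r7c8∈{2}] nothing but 2 survives at r7c8 ⇒ r7c8=2.
Step 39. [r3c2∈{3}] r3c2 is down to just 3, so r3c2=3.
Step 40. [r6c9∈{5}] only 5 remains possible at r6c9. So r6c9=5.
Step 41. [r7c9∈{3}] r7c9 has the single candidate 3, so r7c9=3.
Step 42. [r8c7∈{4}] nothing but 4 survives at r8c7, so r8c7=4.
Step 43. [r5c2∈{1}] r5c2 has the single candidate 1, so r5c2=1.
Step 44. [r7c3∈{9}] only 9 remains possible at r7c3 ⇒ r7c3=9.
Step 45. [r9c7∈{7}] only 7 remains possible at r9c7 ⇒ r9c7=7.

Answer: 7 2 1 4 9 5 3 6 8 / 9 4 8 7 3 6 2 5 1 / 5 3 6 2 8 1 9 4 7 / 2 5 3 9 6 8 1 7 4 / 8 1 4 5 7 3 6 9 2 / 6 9 7 1 4 2 8 3 5 / 4 6 9 8 1 7 5 2 3 / 1 7 2 3 5 9 4 8 6 / 3 8 5 6 2 4 7 1 9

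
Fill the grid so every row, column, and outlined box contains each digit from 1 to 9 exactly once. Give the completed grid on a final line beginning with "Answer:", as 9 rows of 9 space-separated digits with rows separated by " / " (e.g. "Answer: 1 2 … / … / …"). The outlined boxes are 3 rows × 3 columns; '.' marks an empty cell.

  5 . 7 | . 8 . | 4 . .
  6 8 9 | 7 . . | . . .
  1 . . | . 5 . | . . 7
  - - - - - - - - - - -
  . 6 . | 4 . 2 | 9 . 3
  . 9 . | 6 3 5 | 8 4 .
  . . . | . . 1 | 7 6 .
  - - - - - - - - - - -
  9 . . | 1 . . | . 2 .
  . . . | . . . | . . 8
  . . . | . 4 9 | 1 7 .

Step 1. [r1c9∈{1,2,6,9}] in col 9, 9 fits only at r1c9, so r1c9=9.
Step 2. [r8c2∈{1,2,3,4,5,7}] r8c2 is the only open cell in col 2 admitting 1, so r8c2=1.
Step 3. [r7c2∈{3,4,5,7}] across col 2, 7 lands solely at r7c2 ⇒ r7c2=7.
Step 4. [r7c5∈{6}] r7c5's peers cover all but 6 ⇒ r7c5=6.
Step 5. [r6c4∈{8,9}] in box 5, 8 fits only at r6c4 ⇒ r6c4=8.
Step 6. [r3c7∈{2,3,6}] box 3 places 6 nowhere but r3c7 ⇒ r3c7=6.
Step 7. [r8c3∈{2,3,4,5,6}] r8c3 is the only open cell in row 8 admitting 6. So r8c3=6.
Step 8. [r8c1∈{2,3,4}] in row 8, 4 fits only at r8c1 ⇒ r8c1=4.
Step 9. [r1c8∈{1,3}] in row 1, 1 fits only at r1c8, so r1c8=1.
Step 10. [r4c8∈{5}] only 5 remains possible at r4c8. So r4c8=5.
Step 11. [r6c9∈{2}] r6c9 is down to just 2, so r6c9=2.
Step 12. [r2c8∈{3}] r2c8 is down to just 3. So r2c8=3.
Step 13. [r2c9∈{5}] r2c9 is down to just 5, so r2c9=5.
Step 14. [r6c1∈{3}] nothing but 3 survives at r6c1 ⇒ r6c1=3.
Step 15. [r5c1∈{2,7}] in row 5, 7 fits only at r5c1, so r5c1=7.
Step 16. [r9c1∈{2,8}] in col 1, 2 fits only at r9c1. So r9c1=2.
Step 17. [r9c3∈{3,5,8}] across row 9, 8 lands solely at r9c3. So r9c3=8.
Step 18. [r8c6∈{3,7}] 7 has one home in col 6: r8c6. So r8c6=7.
Step 19. [r3c4∈{2,3,9}] r3c4 is the only open cell in row 3 admitting 9, so r3c4=9.
Step 20. [r8c5∈{2}] r8c5 has the single candidate 2 ⇒ r8c5=2.
Step 21. [r1c4∈{2,3}] in col 4, 2 fits only at r1c4 ⇒ r1c4=2.
Step 22. [r1c2∈{3}] only 3 remains possible at r1c2 ⇒ r1c2=3.
Step 23. [r9c2∈{5}] r9c2's peers cover all but 5. So r9c2=5.
Step 24. [r3c2∈{2,4}] 2 has one home in col 2: r3c2 ⇒ r3c2=2.
Step 25. [r3c3∈{4}] r3c3 has the single candidate 4. So r3c3=4.
Step 26. [r7c3∈{3}] r7c3 is down to just 3, so r7c3=3.
Step 27. [r8c4∈{3,5}] r8c4 is the only open cell in col 4 admitting 5, so r8c4=5.
Step 28. [r5c3∈{1,2}] row 5 places 2 nowhere but r5c3, so r5c3=2.
Step 29. [r4c3∈{1}] only 1 remains possible at r4c3 ⇒ r4c3=1.
Step 30. [r2c6∈{4}] r2c6 is down to just 4, so r2c6=4.
Step 31. [r2c7∈{2}] nothing but 2 survives at r2c7. So r2c7=2.
Step 32. [r6c2∈{4}] r6c2 is down to just 4. So r6c2=4.
Step 33. [r3c8∈{8}] r3c8 is down to just 8 ⇒ r3c8=8.
Step 34. [r1c6∈{6}] r1c6 is down to just 6 ⇒ r1c6=6.
Step 35. [r6c3∈{5}] r6c3 has the single candidate 5, so r6c3=5.
Step 36. [r7c7∈{5}] r7c7 has the single candidate 5, so r7c7=5.
Step 37. [r4c5∈{7}] r4c5 has the single candidate 7 ⇒ r4c5=7.
Step 38. [r4c1∈{8}] nothing but 8 survives at r4c1 ⇒ r4c1=8.
Step 39. [r6c5∈{9}] r6c5 has the single candidate 9. So r6c5=9.
Step 40. [r2c5∈{1}] nothing but 1 survives at r2c5, so r2c5=1.
Step 41. [r9c4∈{3}] only 3 remains possible at r9c4, so r9c4=3.
Step 42. [r7c6∈{8}] r7c6's peers cover all but 8 ⇒ r7c6=8.
Step 43. [r3c6∈{3}] r3c6 has the single candidate 3 ⇒ r3c6=3.
Step 44. [r9c9∈{6}] r9c9 is down to just 6 ⇒ r9c9=6.
Step 45. [r7c9∈{4}] r7c9's peers cover all but 4 ⇒ r7c9=4.
Step 46. [r5c9∈{1}] nothing but 1 survives at r5c9, so r5c9=1.
Step 47. [r8c7∈{3}] r8c7 has the single candidate 3 ⇒ r8c7=3.
Step 48. [r8c8∈{9}] r8c8's peers cover all but 9, so r8c8=9.

Answer: 5 3 7 2 8 6 4 1 9 / 6 8 9 7 1 4 2 3 5 / 1 2 4 9 5 3 6 8 7 / 8 6 1 4 7 2 9 5 3 / 7 9 2 6 3 5 8 4 1 / 3 4 5 8 9 1 7 6 2 / 9 7 3 1 6 8 5 2 4 / 4 1 6 5 2 7 3 9 8 / 2 5 8 3 4 9 1 7 6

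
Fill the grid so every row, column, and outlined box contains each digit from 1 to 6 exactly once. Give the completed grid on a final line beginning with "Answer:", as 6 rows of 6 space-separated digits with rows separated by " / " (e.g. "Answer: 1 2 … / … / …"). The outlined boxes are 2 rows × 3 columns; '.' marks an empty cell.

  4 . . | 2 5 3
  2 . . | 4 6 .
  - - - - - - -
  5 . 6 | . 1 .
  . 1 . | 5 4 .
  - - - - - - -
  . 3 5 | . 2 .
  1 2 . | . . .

Step 1. [r5c6∈{1,4,6}] r5c6 is the only open cell in row 5 admitting 4 ⇒ r5c6=4.
Step 2. [r2c3∈{1,3}] row 2 places 3 nowhere but r2c3 ⇒ r2c3=3.
Step 3. [r4c6∈{2,6}] r4c6 is the only open cell in row 4 admitting 6. So r4c6=6.
Step 4. [r6c4∈{3,6}] r6c4 is the only open cell in row 6 admitting 6. So r6c4=6.
Step 5. [r3c6∈{2}] r3c6 has the single candidate 2, so r3c6=2.
Step 6. [r1c2∈{6}] r1c2 is down to just 6 ⇒ r1c2=6.
Step 7. [r2c6∈{1}] r2c6 is down to just 1 ⇒ r2c6=1.
Step 8. [r5c1∈{6}] only 6 remains possible at r5c1 ⇒ r5c1=6.
Step 9. [r6c5∈{3}] nothing but 3 survives at r6c5. So r6c5=3.
Step 10. [r2c2∈{5}] only 5 remains possible at r2c2 ⇒ r2c2=5.
Step 11. [r3c4∈{3}] r3c4's peers cover all but 3, so r3c4=3.
Step 12. [r1c3∈{1}] r1c3 is down to just 1 ⇒ r1c3=1.
Step 13. [r4c3∈{2}] r4c3 has the single candidate 2, so r4c3=2.
Step 14. [r6c3∈{4}] only 4 remains possible at r6c3 ⇒ r6c3=4.
Step 15. [r3c2∈{4}] r3c2 has the single candidate 4 ⇒ r3c2=4.
Step 16. [r6c6∈{5}] r6c6's peers cover all but 5. So r6c6=5.
Step 17. [r5c4∈{1}] r5c4's peers cover all but 1 ⇒ r5c4=1.
Step 18. [r4c1∈{3}] only 3 remains possible at r4c1. So r4c1=3.

Answer: 4 6 1 2 5 3 / 2 5 3 4 6 1 / 5 4 6 3 1 2 / 3 1 2 5 4 6 / 6 3 5 1 2 4 / 1 2 4 6 3 5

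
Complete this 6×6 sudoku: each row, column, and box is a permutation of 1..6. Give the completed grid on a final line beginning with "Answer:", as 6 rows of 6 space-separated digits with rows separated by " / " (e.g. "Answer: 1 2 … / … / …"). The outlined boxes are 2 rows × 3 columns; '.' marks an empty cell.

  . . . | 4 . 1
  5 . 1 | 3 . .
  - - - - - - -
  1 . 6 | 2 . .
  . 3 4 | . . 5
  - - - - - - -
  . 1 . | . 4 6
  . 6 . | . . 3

Step 1. [r6c5∈{1,2,5}] r6c5 is the only open cell in box 6 admitting 2, so r6c5=2.
Step 2. [r1c1∈{2,3,6}] r1c1 is the only open cell in col 1 admitting 6. So r1c1=6.
Step 3. [r5c1∈{2,3}] across col 1, 3 lands solely at r5c1. So r5c1=3.
Step 4. [r1c2∈{2}] r1c2 is down to just 2 ⇒ r1c2=2.
Step 5. [r6c3∈{5}] r6c3 is down to just 5. So r6c3=5.
Step 6. [r4c5∈{1,6}] across col 5, 1 lands solely at r4c5. So r4c5=1.
Step 7. [r2c2∈{4}] only 4 remains possible at r2c2 ⇒ r2c2=4.
Step 8. [r6c1∈{4}] r6c1 has the single candidate 4. So r6c1=4.
Step 9. [r5c4∈{5}] only 5 remains possible at r5c4, so r5c4=5.
Step 10. [r1c5∈{5}] nothing but 5 survives at r1c5. So r1c5=5.
Step 11. [r1c3∈{3}] r1c3 has the single candidate 3 ⇒ r1c3=3.
Step 12. [r6c4∈{1}] only 1 remains possible at r6c4, so r6c4=1.
Step 13. [r5c3∈{2}] only 2 remains possible at r5c3. So r5c3=2.
Step 14. [r4c4∈{6}] nothing but 6 survives at r4c4, so r4c4=6.
Step 15. [r3c2∈{5}] r3c2's peers cover all but 5, so r3c2=5.
Step 16. [r3c5∈{3}] r3c5 is down to just 3. So r3c5=3.
Step 17. [r2c5∈{6}] only 6 remains possible at r2c5. So r2c5=6.
Step 18. [r4c1∈{2}] r4c1 has the single candidate 2. So r4c1=2.
Step 19. [r3c6∈{4}] r3c6 is down to just 4 ⇒ r3c6=4.
Step 20. [r2c6∈{2}] r2c6 is down to just 2. So r2c6=2.

Answer: 6 2 3 4 5 1 / 5 4 1 3 6 2 / 1 5 6 2 3 4 / 2 3 4 6 1 5 / 3 1 2 5 4 6 / 4 6 5 1 2 3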